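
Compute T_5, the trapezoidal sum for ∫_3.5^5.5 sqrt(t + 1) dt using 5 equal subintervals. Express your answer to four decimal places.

Δt = (5.5 − 3.5)/5 = 0.4.
f(3.5) ≈ 2.1213, f(3.9) ≈ 2.2136, f(4.3) ≈ 2.3022, f(4.7) ≈ 2.3875, f(5.1) ≈ 2.4698, f(5.5) ≈ 2.5495.
T_5 = (Δt/2)·[f(t_0) + 2f(t_1) + ... + 2f(t_{4}) + f(t_5)].
Sum ≈ 4.6834.

4.6834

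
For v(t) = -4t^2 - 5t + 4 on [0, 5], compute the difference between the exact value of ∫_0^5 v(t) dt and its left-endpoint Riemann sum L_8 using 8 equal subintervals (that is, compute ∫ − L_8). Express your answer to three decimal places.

Exact integral: ∫_0^5 v(t) dt ≈ -209.16667.
L_8 = -171.40625.
Error ≈ -209.16667 − (-171.40625) ≈ -37.760.

-37.760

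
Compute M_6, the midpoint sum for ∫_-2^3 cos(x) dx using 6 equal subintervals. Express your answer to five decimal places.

1.08144

Δx = (3 − (-2))/6 = 5/6.
Midpoints: -19/12, -0.75, 1/12, 11/12, 1.75, 31/12.
f(-19/12) ≈ -0.01254, f(-0.75) ≈ 0.73169, f(1/12) ≈ 0.99653, f(11/12) ≈ 0.60847, f(1.75) ≈ -0.17825, f(31/12) ≈ -0.84818.
Sum = Δx · [f(-19/12) + f(-0.75) + f(1/12) + ...].
Sum ≈ 1.08144.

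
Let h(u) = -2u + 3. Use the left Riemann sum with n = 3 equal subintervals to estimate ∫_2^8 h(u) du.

Δu = (8 − 2)/3 = 2.
Left endpoints: 2, 4, 6.
h(2) = -1, h(4) = -5, h(6) = -9.
Sum = Δu · [h(2) + h(4) + h(6)].
Sum = -30.

-30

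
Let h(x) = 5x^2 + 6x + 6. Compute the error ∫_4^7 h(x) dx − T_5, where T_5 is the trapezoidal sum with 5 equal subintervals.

-0.9

Exact integral: ∫_4^7 h(x) dx = 582.
T_5 = 582.9.
Error = 582 − 582.9 = -0.9.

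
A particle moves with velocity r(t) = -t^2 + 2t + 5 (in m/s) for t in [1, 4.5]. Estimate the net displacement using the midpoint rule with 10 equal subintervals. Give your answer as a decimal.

Δt = (4.5 − 1)/10 = 0.35.
Midpoints: 1.175, 1.525, 1.875, 2.225, 2.575, 2.925, 3.275, 3.625, 3.975, 4.325.
r(1.175) = 5.969375, r(1.525) = 5.724375, r(1.875) = 5.234375, r(2.225) = 4.499375, r(2.575) = 3.519375, r(2.925) = 2.294375, r(3.275) = 0.824375, r(3.625) = -0.890625, r(3.975) = -2.850625, r(4.325) = -5.055625.
Sum = Δt · [r(1.175) + r(1.525) + r(1.875) + ...].
Sum = 6.7440625.

6.7440625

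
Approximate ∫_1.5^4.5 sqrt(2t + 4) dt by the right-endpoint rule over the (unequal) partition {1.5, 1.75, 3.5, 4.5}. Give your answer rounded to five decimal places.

10.09430

Subinterval widths: 0.25, 1.75, 1.
Right endpoints: 1.75, 3.5, 4.5.
f(1.75) ≈ 2.73861, f(3.5) ≈ 3.31662, f(4.5) ≈ 3.60555.
Sum = Σ Δt_i · f(t_i).
Sum ≈ 10.09430.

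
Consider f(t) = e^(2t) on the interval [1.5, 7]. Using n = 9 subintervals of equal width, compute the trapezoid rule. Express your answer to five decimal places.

Δt = (7 − 1.5)/9 = 11/18.
f(1.5) ≈ 20.08554, f(19/9) ≈ 68.18484, f(49/18) ≈ 231.46865, f(10/3) ≈ 785.77199, f(71/18) ≈ 2667.47841, f(41/9) ≈ 9055.35080, f(31/6) ≈ 30740.40934, f(52/9) ≈ 104355.18038, f(115/18) ≈ 354256.95053, f(7) ≈ 1202604.28416.
T_9 = (Δt/2)·[f(t_0) + 2f(t_1) + ... + 2f(t_{8}) + f(t_9)].
Sum ≈ 674344.59877.

674344.59877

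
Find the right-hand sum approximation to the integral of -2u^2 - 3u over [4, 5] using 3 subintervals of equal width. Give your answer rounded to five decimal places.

-57.70370

Δu = (5 − 4)/3 = 1/3.
Right endpoints: 13/3, 14/3, 5.
f(13/3) = -455/9, f(14/3) = -518/9, f(5) = -65.
Sum = Δu · [f(13/3) + f(14/3) + f(5)].
Sum ≈ -57.70370.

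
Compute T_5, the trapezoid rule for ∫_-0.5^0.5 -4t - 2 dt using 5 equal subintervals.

-2

Δt = (0.5 − (-0.5))/5 = 0.2.
f(-0.5) = 0, f(-0.3) = -0.8, f(-0.1) = -1.6, f(0.1) = -2.4, f(0.3) = -3.2, f(0.5) = -4.
T_5 = (Δt/2)·[f(t_0) + 2f(t_1) + ... + 2f(t_{4}) + f(t_5)].
Sum = -2.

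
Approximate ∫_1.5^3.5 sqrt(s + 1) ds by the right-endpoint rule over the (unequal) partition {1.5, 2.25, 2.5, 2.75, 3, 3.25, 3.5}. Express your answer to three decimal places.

Subinterval widths: 0.75, 0.25, 0.25, 0.25, 0.25, 0.25.
Right endpoints: 2.25, 2.5, 2.75, 3, 3.25, 3.5.
f(2.25) ≈ 1.803, f(2.5) ≈ 1.871, f(2.75) ≈ 1.936, f(3) ≈ 2.000, f(3.25) ≈ 2.062, f(3.5) ≈ 2.121.
Sum = Σ Δs_i · f(s_i).
Sum ≈ 3.850.

3.850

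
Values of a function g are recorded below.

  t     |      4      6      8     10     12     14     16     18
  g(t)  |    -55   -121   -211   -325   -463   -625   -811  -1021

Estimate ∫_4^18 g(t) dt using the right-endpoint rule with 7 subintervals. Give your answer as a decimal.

Δt = 2.
Sum = 2·[(-121) + (-211) + (-325) + (-463) + (-625) + (-811) + (-1021)] = -7154.

-7154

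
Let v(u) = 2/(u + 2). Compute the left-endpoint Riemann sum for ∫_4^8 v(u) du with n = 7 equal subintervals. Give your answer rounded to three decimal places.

1.061

Δu = (8 − 4)/7 = 4/7.
Left endpoints: 4, 32/7, 36/7, 40/7, 44/7, 48/7, 52/7.
v(4) = 1/3, v(32/7) = 7/23, v(36/7) = 0.28, v(40/7) = 7/27, v(44/7) = 7/29, v(48/7) = 7/31, v(52/7) = 7/33.
Sum = Δu · [v(4) + v(32/7) + v(36/7) + ...].
Sum ≈ 1.061.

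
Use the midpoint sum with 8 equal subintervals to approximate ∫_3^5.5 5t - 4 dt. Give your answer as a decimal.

43.125

Δt = (5.5 − 3)/8 = 0.3125.
Midpoints: 3.15625, 3.46875, 3.78125, 4.09375, 4.40625, 4.71875, 5.03125, 5.34375.
f(3.15625) = 11.78125, f(3.46875) = 13.34375, f(3.78125) = 14.90625, f(4.09375) = 16.46875, f(4.40625) = 18.03125, f(4.71875) = 19.59375, f(5.03125) = 21.15625, f(5.34375) = 22.71875.
Sum = Δt · [f(3.15625) + f(3.46875) + f(3.78125) + ...].
Sum = 43.125.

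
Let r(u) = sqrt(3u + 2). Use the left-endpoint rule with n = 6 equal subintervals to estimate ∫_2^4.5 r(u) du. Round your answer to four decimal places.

Δu = (4.5 − 2)/6 = 5/12.
Left endpoints: 2, 29/12, 17/6, 3.25, 11/3, 49/12.
r(2) ≈ 2.8284, r(29/12) ≈ 3.0414, r(17/6) ≈ 3.2404, r(3.25) ≈ 3.4278, r(11/3) ≈ 3.6056, r(49/12) ≈ 3.7749.
Sum = Δu · [r(2) + r(29/12) + r(17/6) + ...].
Sum ≈ 8.2994.

8.2994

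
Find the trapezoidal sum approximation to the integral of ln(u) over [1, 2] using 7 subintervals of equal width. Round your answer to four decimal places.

Δu = (2 − 1)/7 = 1/7.
f(1) ≈ 0.0000, f(8/7) ≈ 0.1335, f(9/7) ≈ 0.2513, f(10/7) ≈ 0.3567, f(11/7) ≈ 0.4520, f(12/7) ≈ 0.5390, f(13/7) ≈ 0.6190, f(2) ≈ 0.6931.
T_7 = (Δu/2)·[f(u_0) + 2f(u_1) + ... + 2f(u_{6}) + f(u_7)].
Sum ≈ 0.3854.

0.3854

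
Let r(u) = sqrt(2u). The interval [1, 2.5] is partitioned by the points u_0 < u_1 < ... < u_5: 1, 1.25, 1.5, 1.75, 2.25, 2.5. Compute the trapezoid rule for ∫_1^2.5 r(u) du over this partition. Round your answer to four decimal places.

Subinterval widths: 0.25, 0.25, 0.25, 0.5, 0.25.
r(1) ≈ 1.4142, r(1.25) ≈ 1.5811, r(1.5) ≈ 1.7321, r(1.75) ≈ 1.8708, r(2.25) ≈ 2.1213, r(2.5) ≈ 2.2361.
On each subinterval the trapezoid contributes (Δu_i/2)·[r(u_{i-1}) + r(u_i)].
Sum ≈ 2.7816.

2.7816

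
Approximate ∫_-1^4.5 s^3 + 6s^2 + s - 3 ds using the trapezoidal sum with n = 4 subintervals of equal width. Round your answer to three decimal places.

Δs = (4.5 − (-1))/4 = 1.375.
f(-1) = 1, f(0.375) = -885/512, f(1.75) = 22.484375, f(3.125) = 45689/512, f(4.5) = 214.125.
T_4 = (Δs/2)·[f(s_0) + 2f(s_1) + 2f(s_2) + 2f(s_3) + f(s_4)].
Sum ≈ 299.138.

299.138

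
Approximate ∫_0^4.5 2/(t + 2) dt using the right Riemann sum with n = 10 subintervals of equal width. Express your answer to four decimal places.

2.2091

Δt = (4.5 − 0)/10 = 0.45.
Right endpoints: 0.45, 0.9, 1.35, 1.8, 2.25, 2.7, 3.15, 3.6, 4.05, 4.5.
f(0.45) = 40/49, f(0.9) = 20/29, f(1.35) = 40/67, f(1.8) = 10/19, f(2.25) = 8/17, f(2.7) = 20/47, f(3.15) = 40/103, f(3.6) = 5/14, f(4.05) = 40/121, f(4.5) = 4/13.
Sum = Δt · [f(0.45) + f(0.9) + f(1.35) + ...].
Sum ≈ 2.2091.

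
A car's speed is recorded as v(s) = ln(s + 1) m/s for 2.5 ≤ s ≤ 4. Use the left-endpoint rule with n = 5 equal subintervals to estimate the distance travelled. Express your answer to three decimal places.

2.108

Δs = (4 − 2.5)/5 = 0.3.
Left endpoints: 2.5, 2.8, 3.1, 3.4, 3.7.
v(2.5) ≈ 1.253, v(2.8) ≈ 1.335, v(3.1) ≈ 1.411, v(3.4) ≈ 1.482, v(3.7) ≈ 1.548.
Sum = Δs · [v(2.5) + v(2.8) + v(3.1) + v(3.4) + v(3.7)].
Sum ≈ 2.108.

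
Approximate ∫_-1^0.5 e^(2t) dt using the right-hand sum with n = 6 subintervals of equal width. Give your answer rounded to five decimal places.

1.64114

Δt = (0.5 − (-1))/6 = 0.25.
Right endpoints: -0.75, -0.5, -0.25, 0, 0.25, 0.5.
f(-0.75) ≈ 0.22313, f(-0.5) ≈ 0.36788, f(-0.25) ≈ 0.60653, f(0) ≈ 1.00000, f(0.25) ≈ 1.64872, f(0.5) ≈ 2.71828.
Sum = Δt · [f(-0.75) + f(-0.5) + f(-0.25) + ...].
Sum ≈ 1.64114.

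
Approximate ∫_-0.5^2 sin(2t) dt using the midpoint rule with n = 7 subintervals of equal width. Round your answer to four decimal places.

Δt = (2 − (-0.5))/7 = 5/14.
Midpoints: -9/28, 1/28, 11/28, 0.75, 31/28, 41/28, 51/28.
f(-9/28) ≈ -0.5995, f(1/28) ≈ 0.0714, f(11/28) ≈ 0.7073, f(0.75) ≈ 0.9975, f(31/28) ≈ 0.8000, f(41/28) ≈ 0.2114, f(51/28) ≈ -0.4805.
Sum = Δt · [f(-9/28) + f(1/28) + f(11/28) + ...].
Sum ≈ 0.6099.

0.6099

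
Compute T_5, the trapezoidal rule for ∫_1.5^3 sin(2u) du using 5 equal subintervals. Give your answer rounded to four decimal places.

-0.9457

Δu = (3 − 1.5)/5 = 0.3.
f(1.5) ≈ 0.1411, f(1.8) ≈ -0.4425, f(2.1) ≈ -0.8716, f(2.4) ≈ -0.9962, f(2.7) ≈ -0.7728, f(3) ≈ -0.2794.
T_5 = (Δu/2)·[f(u_0) + 2f(u_1) + ... + 2f(u_{4}) + f(u_5)].
Sum ≈ -0.9457.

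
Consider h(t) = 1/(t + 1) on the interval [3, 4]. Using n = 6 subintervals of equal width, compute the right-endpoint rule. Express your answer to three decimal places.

Δt = (4 − 3)/6 = 1/6.
Right endpoints: 19/6, 10/3, 3.5, 11/3, 23/6, 4.
h(19/6) = 0.24, h(10/3) = 3/13, h(3.5) = 2/9, h(11/3) = 3/14, h(23/6) = 6/29, h(4) = 0.2.
Sum = Δt · [h(19/6) + h(10/3) + h(3.5) + ...].
Sum ≈ 0.219.

0.219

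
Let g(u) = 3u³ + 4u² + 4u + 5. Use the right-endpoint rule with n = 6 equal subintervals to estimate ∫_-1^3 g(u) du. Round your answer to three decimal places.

Δu = (3 − (-1))/6 = 2/3.
Right endpoints: -1/3, 1/3, 1, 5/3, 7/3, 3.
g(-1/3) = 4, g(1/3) = 62/9, g(1) = 16, g(5/3) = 110/3, g(7/3) = 668/9, g(3) = 134.
Sum = Δu · [g(-1/3) + g(1/3) + g(1) + ...].
Sum ≈ 181.185.

181.185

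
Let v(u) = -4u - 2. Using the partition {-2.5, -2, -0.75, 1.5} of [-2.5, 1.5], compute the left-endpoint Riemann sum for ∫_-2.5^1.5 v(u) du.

13.75

Subinterval widths: 0.5, 1.25, 2.25.
Left endpoints: -2.5, -2, -0.75.
v(-2.5) = 8, v(-2) = 6, v(-0.75) = 1.
Sum = Σ Δu_i · v(u_i).
Sum = 13.75.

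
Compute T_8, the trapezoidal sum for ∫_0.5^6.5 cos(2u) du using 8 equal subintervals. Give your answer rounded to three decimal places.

Δu = (6.5 − 0.5)/8 = 0.75.
f(0.5) ≈ 0.540, f(1.25) ≈ -0.801, f(2) ≈ -0.654, f(2.75) ≈ 0.709, f(3.5) ≈ 0.754, f(4.25) ≈ -0.602, f(5) ≈ -0.839, f(5.75) ≈ 0.483, f(6.5) ≈ 0.907.
T_8 = (Δu/2)·[f(u_0) + 2f(u_1) + ... + 2f(u_{7}) + f(u_8)].
Sum ≈ -0.170.

-0.170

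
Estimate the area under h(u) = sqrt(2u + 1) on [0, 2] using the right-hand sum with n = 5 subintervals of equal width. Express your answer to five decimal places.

3.63338

Δu = (2 − 0)/5 = 0.4.
Right endpoints: 0.4, 0.8, 1.2, 1.6, 2.
h(0.4) ≈ 1.34164, h(0.8) ≈ 1.61245, h(1.2) ≈ 1.84391, h(1.6) ≈ 2.04939, h(2) ≈ 2.23607.
Sum = Δu · [h(0.4) + h(0.8) + h(1.2) + h(1.6) + h(2)].
Sum ≈ 3.63338.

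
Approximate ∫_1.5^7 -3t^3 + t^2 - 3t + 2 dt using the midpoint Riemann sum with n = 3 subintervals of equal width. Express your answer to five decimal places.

-1685.48582

Δt = (7 − 1.5)/3 = 11/6.
Midpoints: 29/12, 4.25, 73/12.
f(29/12) = -24049/576, f(4.25) = -222.984375, f(73/12) = -125687/192.
Sum = Δt · [f(29/12) + f(4.25) + f(73/12)].
Sum ≈ -1685.48582.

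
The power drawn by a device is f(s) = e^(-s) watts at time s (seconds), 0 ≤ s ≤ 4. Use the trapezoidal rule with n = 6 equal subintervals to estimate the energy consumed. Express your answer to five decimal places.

Δs = (4 − 0)/6 = 2/3.
f(0) ≈ 1.00000, f(2/3) ≈ 0.51342, f(4/3) ≈ 0.26360, f(2) ≈ 0.13534, f(8/3) ≈ 0.06948, f(10/3) ≈ 0.03567, f(4) ≈ 0.01832.
T_6 = (Δs/2)·[f(s_0) + 2f(s_1) + ... + 2f(s_{5}) + f(s_6)].
Sum ≈ 1.01778.

1.01778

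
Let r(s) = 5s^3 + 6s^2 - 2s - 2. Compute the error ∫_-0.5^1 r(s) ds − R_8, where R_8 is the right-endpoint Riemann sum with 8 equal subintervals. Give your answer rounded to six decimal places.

-0.753662

Exact integral: ∫_-0.5^1 r(s) ds = -0.328125.
R_8 ≈ 0.42553711.
Error ≈ -0.328125 − 0.42553711 ≈ -0.753662.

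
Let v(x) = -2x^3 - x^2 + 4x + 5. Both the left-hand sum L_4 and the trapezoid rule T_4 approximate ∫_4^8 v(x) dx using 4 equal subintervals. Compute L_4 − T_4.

464

L_4 = -1514.
T_4 = -1978.
L_4 − T_4 = 464.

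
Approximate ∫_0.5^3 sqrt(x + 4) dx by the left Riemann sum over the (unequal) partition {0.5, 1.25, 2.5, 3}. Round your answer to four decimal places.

Subinterval widths: 0.75, 1.25, 0.5.
Left endpoints: 0.5, 1.25, 2.5.
f(0.5) ≈ 2.1213, f(1.25) ≈ 2.2913, f(2.5) ≈ 2.5495.
Sum = Σ Δx_i · f(x_i).
Sum ≈ 5.7299.

5.7299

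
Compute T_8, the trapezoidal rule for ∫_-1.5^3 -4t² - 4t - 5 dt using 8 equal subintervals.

-77.44921875

Δt = (3 − (-1.5))/8 = 0.5625.
f(-1.5) = -8, f(-0.9375) = -4.765625, f(-0.375) = -4.0625, f(0.1875) = -5.890625, f(0.75) = -10.25, f(1.3125) = -17.140625, f(1.875) = -26.5625, f(2.4375) = -38.515625, f(3) = -53.
T_8 = (Δt/2)·[f(t_0) + 2f(t_1) + ... + 2f(t_{7}) + f(t_8)].
Sum = -77.44921875.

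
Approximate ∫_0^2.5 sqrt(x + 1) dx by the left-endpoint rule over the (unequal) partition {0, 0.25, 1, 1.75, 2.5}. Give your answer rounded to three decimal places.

Subinterval widths: 0.25, 0.75, 0.75, 0.75.
Left endpoints: 0, 0.25, 1, 1.75.
f(0) ≈ 1.000, f(0.25) ≈ 1.118, f(1) ≈ 1.414, f(1.75) ≈ 1.658.
Sum = Σ Δx_i · f(x_i).
Sum ≈ 3.393.

3.393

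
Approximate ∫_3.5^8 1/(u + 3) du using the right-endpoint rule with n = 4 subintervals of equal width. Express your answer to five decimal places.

Δu = (8 − 3.5)/4 = 1.125.
Right endpoints: 4.625, 5.75, 6.875, 8.
f(4.625) = 8/61, f(5.75) = 4/35, f(6.875) = 8/79, f(8) = 1/11.
Sum = Δu · [f(4.625) + f(5.75) + f(6.875) + f(8)].
Sum ≈ 0.49231.

0.49231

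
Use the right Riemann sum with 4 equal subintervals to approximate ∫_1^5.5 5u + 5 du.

108.28125

Δu = (5.5 − 1)/4 = 1.125.
Right endpoints: 2.125, 3.25, 4.375, 5.5.
f(2.125) = 15.625, f(3.25) = 21.25, f(4.375) = 26.875, f(5.5) = 32.5.
Sum = Δu · [f(2.125) + f(3.25) + f(4.375) + f(5.5)].
Sum = 108.28125.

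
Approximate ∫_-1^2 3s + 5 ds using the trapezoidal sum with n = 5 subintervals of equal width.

Δs = (2 − (-1))/5 = 0.6.
f(-1) = 2, f(-0.4) = 3.8, f(0.2) = 5.6, f(0.8) = 7.4, f(1.4) = 9.2, f(2) = 11.
T_5 = (Δs/2)·[f(s_0) + 2f(s_1) + ... + 2f(s_{4}) + f(s_5)].
Sum = 19.5.

19.5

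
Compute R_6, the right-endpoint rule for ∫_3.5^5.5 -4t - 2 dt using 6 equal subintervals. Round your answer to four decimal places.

-41.3333

Δt = (5.5 − 3.5)/6 = 1/3.
Right endpoints: 23/6, 25/6, 4.5, 29/6, 31/6, 5.5.
f(23/6) = -52/3, f(25/6) = -56/3, f(4.5) = -20, f(29/6) = -64/3, f(31/6) = -68/3, f(5.5) = -24.
Sum = Δt · [f(23/6) + f(25/6) + f(4.5) + ...].
Sum ≈ -41.3333.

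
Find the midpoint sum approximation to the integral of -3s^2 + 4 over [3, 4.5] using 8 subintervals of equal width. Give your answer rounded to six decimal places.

-58.111816

Δs = (4.5 − 3)/8 = 0.1875.
Midpoints: 3.09375, 3.28125, 3.46875, 3.65625, 3.84375, 4.03125, 4.21875, 4.40625.
f(3.09375) = -25307/1024, f(3.28125) = -28979/1024, f(3.46875) = -32867/1024, f(3.65625) = -36971/1024, f(3.84375) = -41291/1024, f(4.03125) = -45827/1024, f(4.21875) = -50579/1024, f(4.40625) = -55547/1024.
Sum = Δs · [f(3.09375) + f(3.28125) + f(3.46875) + ...].
Sum ≈ -58.111816.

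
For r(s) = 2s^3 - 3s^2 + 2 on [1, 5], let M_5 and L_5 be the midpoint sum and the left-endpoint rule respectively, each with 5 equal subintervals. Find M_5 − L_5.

60.8

M_5 = 192.8.
L_5 = 132.
M_5 − L_5 = 60.8.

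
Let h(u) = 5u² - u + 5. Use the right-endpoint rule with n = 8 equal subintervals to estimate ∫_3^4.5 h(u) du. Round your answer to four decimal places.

113.9268

Δu = (4.5 − 3)/8 = 0.1875.
Right endpoints: 3.1875, 3.375, 3.5625, 3.75, 3.9375, 4.125, 4.3125, 4.5.
h(3.1875) = 52.61328125, h(3.375) = 58.578125, h(3.5625) = 64.89453125, h(3.75) = 71.5625, h(3.9375) = 78.58203125, h(4.125) = 85.953125, h(4.3125) = 93.67578125, h(4.5) = 101.75.
Sum = Δu · [h(3.1875) + h(3.375) + h(3.5625) + ...].
Sum ≈ 113.9268.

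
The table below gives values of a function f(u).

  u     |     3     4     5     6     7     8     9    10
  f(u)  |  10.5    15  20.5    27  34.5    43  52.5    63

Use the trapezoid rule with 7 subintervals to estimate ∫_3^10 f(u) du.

Δu = 1.
T_7 = (1/2)·[10.5 + 2·15 + 2·20.5 + 2·27 + 2·34.5 + 2·43 + 2·52.5 + 63] = 229.25.

229.25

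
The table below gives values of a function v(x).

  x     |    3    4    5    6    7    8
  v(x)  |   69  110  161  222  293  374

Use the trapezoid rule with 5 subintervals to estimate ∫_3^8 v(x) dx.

Δx = 1.
T_5 = (1/2)·[69 + 2·110 + 2·161 + 2·222 + 2·293 + 374] = 1007.5.

1007.5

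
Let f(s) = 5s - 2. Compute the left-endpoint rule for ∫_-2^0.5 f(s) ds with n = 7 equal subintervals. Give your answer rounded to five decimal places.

-16.60714

Δs = (0.5 − (-2))/7 = 5/14.
Left endpoints: -2, -23/14, -9/7, -13/14, -4/7, -3/14, 1/7.
f(-2) = -12, f(-23/14) = -143/14, f(-9/7) = -59/7, f(-13/14) = -93/14, f(-4/7) = -34/7, f(-3/14) = -43/14, f(1/7) = -9/7.
Sum = Δs · [f(-2) + f(-23/14) + f(-9/7) + ...].
Sum ≈ -16.60714.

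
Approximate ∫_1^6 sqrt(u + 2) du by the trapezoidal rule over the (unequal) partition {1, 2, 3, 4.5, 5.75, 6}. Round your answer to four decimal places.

Subinterval widths: 1, 1, 1.5, 1.25, 0.25.
f(1) ≈ 1.7321, f(2) ≈ 2.0000, f(3) ≈ 2.2361, f(4.5) ≈ 2.5495, f(5.75) ≈ 2.7839, f(6) ≈ 2.8284.
On each subinterval the trapezoid contributes (Δu_i/2)·[f(u_{i-1}) + f(u_i)].
Sum ≈ 11.6082.

11.6082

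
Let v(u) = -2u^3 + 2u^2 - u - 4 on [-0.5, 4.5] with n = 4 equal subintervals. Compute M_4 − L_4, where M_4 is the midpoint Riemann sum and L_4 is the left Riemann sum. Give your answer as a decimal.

-72.65625

M_4 = -167.65625.
L_4 = -95.
M_4 − L_4 = -72.65625.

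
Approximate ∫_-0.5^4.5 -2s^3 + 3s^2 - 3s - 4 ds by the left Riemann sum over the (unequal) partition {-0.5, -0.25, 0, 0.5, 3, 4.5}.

-75.6328125

Subinterval widths: 0.25, 0.25, 0.5, 2.5, 1.5.
Left endpoints: -0.5, -0.25, 0, 0.5, 3.
f(-0.5) = -1.5, f(-0.25) = -3.03125, f(0) = -4, f(0.5) = -5, f(3) = -40.
Sum = Σ Δs_i · f(s_i).
Sum = -75.6328125.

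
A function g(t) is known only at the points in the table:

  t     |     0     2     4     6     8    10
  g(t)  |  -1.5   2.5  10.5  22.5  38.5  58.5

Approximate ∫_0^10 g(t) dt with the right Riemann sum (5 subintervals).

265

Δt = 2.
Sum = 2·[2.5 + 10.5 + 22.5 + 38.5 + 58.5] = 265.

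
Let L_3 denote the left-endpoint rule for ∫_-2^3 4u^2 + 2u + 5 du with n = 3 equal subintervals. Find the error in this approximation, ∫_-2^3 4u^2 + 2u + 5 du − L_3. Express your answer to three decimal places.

15.741

Exact integral: ∫_-2^3 f(u) du ≈ 76.66667.
L_3 ≈ 60.92593.
Error ≈ 76.66667 − 60.92593 ≈ 15.741.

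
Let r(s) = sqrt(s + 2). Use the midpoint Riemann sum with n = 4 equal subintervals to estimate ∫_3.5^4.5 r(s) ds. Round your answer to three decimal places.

2.449

Δs = (4.5 − 3.5)/4 = 0.25.
Midpoints: 3.625, 3.875, 4.125, 4.375.
r(3.625) ≈ 2.372, r(3.875) ≈ 2.424, r(4.125) ≈ 2.475, r(4.375) ≈ 2.525.
Sum = Δs · [r(3.625) + r(3.875) + r(4.125) + r(4.375)].
Sum ≈ 2.449.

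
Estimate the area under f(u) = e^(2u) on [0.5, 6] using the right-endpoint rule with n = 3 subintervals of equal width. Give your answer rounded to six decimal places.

306205.892850

Δu = (6 − 0.5)/3 = 11/6.
Right endpoints: 7/3, 25/6, 6.
f(7/3) ≈ 106.342675, f(25/6) ≈ 4160.262005, f(6) ≈ 162754.791419.
Sum = Δu · [f(7/3) + f(25/6) + f(6)].
Sum ≈ 306205.892850.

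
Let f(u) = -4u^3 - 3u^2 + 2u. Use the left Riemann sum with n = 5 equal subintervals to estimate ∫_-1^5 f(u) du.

-426.48

Δu = (5 − (-1))/5 = 1.2.
Left endpoints: -1, 0.2, 1.4, 2.6, 3.8.
f(-1) = -1, f(0.2) = 0.248, f(1.4) = -14.056, f(2.6) = -85.384, f(3.8) = -255.208.
Sum = Δu · [f(-1) + f(0.2) + f(1.4) + f(2.6) + f(3.8)].
Sum = -426.48.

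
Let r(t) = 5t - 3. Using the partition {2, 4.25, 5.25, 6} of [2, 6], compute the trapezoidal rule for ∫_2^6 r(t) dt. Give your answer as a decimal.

68

Subinterval widths: 2.25, 1, 0.75.
r(2) = 7, r(4.25) = 18.25, r(5.25) = 23.25, r(6) = 27.
On each subinterval the trapezoid contributes (Δt_i/2)·[r(t_{i-1}) + r(t_i)].
Sum = 68.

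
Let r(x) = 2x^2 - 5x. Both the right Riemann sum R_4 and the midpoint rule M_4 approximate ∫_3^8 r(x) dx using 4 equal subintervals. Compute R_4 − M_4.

57.03125

R_4 = 241.5625.
M_4 = 184.53125.
R_4 − M_4 = 57.03125.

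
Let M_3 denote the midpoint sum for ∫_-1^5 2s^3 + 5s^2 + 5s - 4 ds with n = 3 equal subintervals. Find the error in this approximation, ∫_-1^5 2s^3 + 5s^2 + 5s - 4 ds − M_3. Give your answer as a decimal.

34

Exact integral: ∫_-1^5 f(s) ds = 558.
M_3 = 524.
Error = 558 − 524 = 34.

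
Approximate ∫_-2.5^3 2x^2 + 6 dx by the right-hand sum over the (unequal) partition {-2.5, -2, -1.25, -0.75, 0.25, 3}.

89.53125

Subinterval widths: 0.5, 0.75, 0.5, 1, 2.75.
Right endpoints: -2, -1.25, -0.75, 0.25, 3.
f(-2) = 14, f(-1.25) = 9.125, f(-0.75) = 7.125, f(0.25) = 6.125, f(3) = 24.
Sum = Σ Δx_i · f(x_i).
Sum = 89.53125.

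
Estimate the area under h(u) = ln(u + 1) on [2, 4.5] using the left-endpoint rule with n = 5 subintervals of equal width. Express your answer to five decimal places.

Δu = (4.5 − 2)/5 = 0.5.
Left endpoints: 2, 2.5, 3, 3.5, 4.
h(2) ≈ 1.09861, h(2.5) ≈ 1.25276, h(3) ≈ 1.38629, h(3.5) ≈ 1.50408, h(4) ≈ 1.60944.
Sum = Δu · [h(2) + h(2.5) + h(3) + h(3.5) + h(4)].
Sum ≈ 3.42559.

3.42559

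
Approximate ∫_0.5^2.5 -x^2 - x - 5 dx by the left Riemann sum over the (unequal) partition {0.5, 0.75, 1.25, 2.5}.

-14.359375

Subinterval widths: 0.25, 0.5, 1.25.
Left endpoints: 0.5, 0.75, 1.25.
f(0.5) = -5.75, f(0.75) = -6.3125, f(1.25) = -7.8125.
Sum = Σ Δx_i · f(x_i).
Sum = -14.359375.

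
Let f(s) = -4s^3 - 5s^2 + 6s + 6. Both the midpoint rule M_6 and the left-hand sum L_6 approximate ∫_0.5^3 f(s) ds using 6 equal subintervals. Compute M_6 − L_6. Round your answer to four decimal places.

M_6 ≈ -83.538773.
L_6 ≈ -57.974537.
M_6 − L_6 ≈ -25.5642.

-25.5642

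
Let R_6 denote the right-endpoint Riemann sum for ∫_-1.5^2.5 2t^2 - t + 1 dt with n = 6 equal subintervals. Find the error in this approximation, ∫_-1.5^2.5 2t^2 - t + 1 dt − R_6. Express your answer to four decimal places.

Exact integral: ∫_-1.5^2.5 f(t) dt ≈ 14.666667.
R_6 ≈ 16.592593.
Error ≈ 14.666667 − 16.592593 ≈ -1.9259.

-1.9259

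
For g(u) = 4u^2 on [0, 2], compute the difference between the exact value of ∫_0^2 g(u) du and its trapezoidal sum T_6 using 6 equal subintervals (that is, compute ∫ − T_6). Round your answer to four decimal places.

Exact integral: ∫_0^2 g(u) du ≈ 10.666667.
T_6 ≈ 10.814815.
Error ≈ 10.666667 − 10.814815 ≈ -0.1481.

-0.1481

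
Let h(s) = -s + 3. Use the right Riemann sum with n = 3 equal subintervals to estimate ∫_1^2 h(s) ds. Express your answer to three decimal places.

1.333

Δs = (2 − 1)/3 = 1/3.
Right endpoints: 4/3, 5/3, 2.
h(4/3) = 5/3, h(5/3) = 4/3, h(2) = 1.
Sum = Δs · [h(4/3) + h(5/3) + h(2)].
Sum ≈ 1.333.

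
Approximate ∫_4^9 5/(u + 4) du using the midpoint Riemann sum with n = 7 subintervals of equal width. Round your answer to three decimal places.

Δu = (9 − 4)/7 = 5/7.
Midpoints: 61/14, 71/14, 81/14, 6.5, 101/14, 111/14, 121/14.
f(61/14) = 70/117, f(71/14) = 70/127, f(81/14) = 70/137, f(6.5) = 10/21, f(101/14) = 70/157, f(111/14) = 70/167, f(121/14) = 70/177.
Sum = Δu · [f(61/14) + f(71/14) + f(81/14) + ...].
Sum ≈ 2.427.

2.427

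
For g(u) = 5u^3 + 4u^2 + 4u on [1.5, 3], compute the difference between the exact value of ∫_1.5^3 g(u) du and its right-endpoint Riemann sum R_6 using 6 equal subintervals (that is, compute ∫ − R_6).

Exact integral: ∫_1.5^3 g(u) du = 139.921875.
R_6 = 159.40234375.
Error = 139.921875 − 159.40234375 = -19.48046875.

-19.48046875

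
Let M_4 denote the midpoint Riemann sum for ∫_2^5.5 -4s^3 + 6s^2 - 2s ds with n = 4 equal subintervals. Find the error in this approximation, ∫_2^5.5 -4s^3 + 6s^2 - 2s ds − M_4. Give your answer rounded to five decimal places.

Exact integral: ∫_2^5.5 f(s) ds = -608.5625.
M_4 ≈ -599.8535156.
Error ≈ -608.5625 − (-599.8535156) ≈ -8.70898.

-8.70898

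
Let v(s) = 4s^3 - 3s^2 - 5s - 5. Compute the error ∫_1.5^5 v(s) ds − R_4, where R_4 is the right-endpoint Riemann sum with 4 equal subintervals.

Exact integral: ∫_1.5^5 v(s) ds = 423.9375.
R_4 = 615.34375.
Error = 423.9375 − 615.34375 = -191.40625.

-191.40625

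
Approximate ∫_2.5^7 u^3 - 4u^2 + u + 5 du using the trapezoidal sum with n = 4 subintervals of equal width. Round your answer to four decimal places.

207.5889

Δu = (7 − 2.5)/4 = 1.125.
f(2.5) = -1.875, f(3.625) = 1893/512, f(4.75) = 26.671875, f(5.875) = 38703/512, f(7) = 159.
T_4 = (Δu/2)·[f(u_0) + 2f(u_1) + 2f(u_2) + 2f(u_3) + f(u_4)].
Sum ≈ 207.5889.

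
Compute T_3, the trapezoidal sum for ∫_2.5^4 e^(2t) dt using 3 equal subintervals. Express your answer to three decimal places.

1532.374

Δt = (4 − 2.5)/3 = 0.5.
f(2.5) ≈ 148.413, f(3) ≈ 403.429, f(3.5) ≈ 1096.633, f(4) ≈ 2980.958.
T_3 = (Δt/2)·[f(t_0) + 2f(t_1) + 2f(t_2) + f(t_3)].
Sum ≈ 1532.374.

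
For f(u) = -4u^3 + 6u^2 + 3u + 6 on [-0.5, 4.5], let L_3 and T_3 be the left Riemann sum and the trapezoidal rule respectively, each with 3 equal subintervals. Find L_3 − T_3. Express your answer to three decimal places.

191.667

L_3 = -17.5.
T_3 ≈ -209.16667.
L_3 − T_3 ≈ 191.667.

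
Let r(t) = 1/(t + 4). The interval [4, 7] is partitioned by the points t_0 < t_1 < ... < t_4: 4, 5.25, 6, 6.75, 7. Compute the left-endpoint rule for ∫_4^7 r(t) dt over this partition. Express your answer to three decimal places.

Subinterval widths: 1.25, 0.75, 0.75, 0.25.
Left endpoints: 4, 5.25, 6, 6.75.
r(4) = 0.125, r(5.25) = 4/37, r(6) = 0.1, r(6.75) = 4/43.
Sum = Σ Δt_i · r(t_i).
Sum ≈ 0.336.

0.336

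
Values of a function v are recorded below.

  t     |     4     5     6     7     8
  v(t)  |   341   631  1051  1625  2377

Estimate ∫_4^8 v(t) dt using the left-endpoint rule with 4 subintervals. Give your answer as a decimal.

Δt = 1.
Sum = 1·[341 + 631 + 1051 + 1625] = 3648.

3648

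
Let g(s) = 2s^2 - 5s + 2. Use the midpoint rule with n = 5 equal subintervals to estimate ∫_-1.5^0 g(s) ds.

Δs = (0 − (-1.5))/5 = 0.3.
Midpoints: -1.35, -1.05, -0.75, -0.45, -0.15.
g(-1.35) = 12.395, g(-1.05) = 9.455, g(-0.75) = 6.875, g(-0.45) = 4.655, g(-0.15) = 2.795.
Sum = Δs · [g(-1.35) + g(-1.05) + g(-0.75) + g(-0.45) + g(-0.15)].
Sum = 10.8525.

10.8525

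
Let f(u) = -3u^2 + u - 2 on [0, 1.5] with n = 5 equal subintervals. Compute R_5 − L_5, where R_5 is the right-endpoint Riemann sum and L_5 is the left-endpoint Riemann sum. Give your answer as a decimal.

R_5 = -6.105.
L_5 = -4.53.
R_5 − L_5 = -1.575.

-1.575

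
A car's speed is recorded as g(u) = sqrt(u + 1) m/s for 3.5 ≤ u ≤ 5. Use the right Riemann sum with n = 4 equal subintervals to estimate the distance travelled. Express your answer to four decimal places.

Δu = (5 − 3.5)/4 = 0.375.
Right endpoints: 3.875, 4.25, 4.625, 5.
g(3.875) ≈ 2.2079, g(4.25) ≈ 2.2913, g(4.625) ≈ 2.3717, g(5) ≈ 2.4495.
Sum = Δu · [g(3.875) + g(4.25) + g(4.625) + g(5)].
Sum ≈ 3.4952.

3.4952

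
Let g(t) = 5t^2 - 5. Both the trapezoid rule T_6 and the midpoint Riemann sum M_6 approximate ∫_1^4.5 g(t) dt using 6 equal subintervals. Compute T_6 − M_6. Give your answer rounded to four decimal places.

T_6 ≈ 133.700810.
M_6 ≈ 132.212095.
T_6 − M_6 ≈ 1.4887.

1.4887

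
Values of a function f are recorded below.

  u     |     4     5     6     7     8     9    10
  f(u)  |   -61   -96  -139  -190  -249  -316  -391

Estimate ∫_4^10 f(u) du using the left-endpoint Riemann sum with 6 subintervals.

-1051

Δu = 1.
Sum = 1·[(-61) + (-96) + (-139) + (-190) + (-249) + (-316)] = -1051.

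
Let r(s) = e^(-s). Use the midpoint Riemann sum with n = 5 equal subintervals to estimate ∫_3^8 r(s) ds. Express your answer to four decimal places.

Δs = (8 − 3)/5 = 1.
Midpoints: 3.5, 4.5, 5.5, 6.5, 7.5.
r(3.5) ≈ 0.0302, r(4.5) ≈ 0.0111, r(5.5) ≈ 0.0041, r(6.5) ≈ 0.0015, r(7.5) ≈ 0.0006.
Sum = Δs · [r(3.5) + r(4.5) + r(5.5) + r(6.5) + r(7.5)].
Sum ≈ 0.0474.

0.0474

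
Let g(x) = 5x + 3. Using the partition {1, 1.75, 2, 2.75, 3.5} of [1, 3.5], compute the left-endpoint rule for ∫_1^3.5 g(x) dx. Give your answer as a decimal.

31.25

Subinterval widths: 0.75, 0.25, 0.75, 0.75.
Left endpoints: 1, 1.75, 2, 2.75.
g(1) = 8, g(1.75) = 11.75, g(2) = 13, g(2.75) = 16.75.
Sum = Σ Δx_i · g(x_i).
Sum = 31.25.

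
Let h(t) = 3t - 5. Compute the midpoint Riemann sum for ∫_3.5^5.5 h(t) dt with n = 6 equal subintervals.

Δt = (5.5 − 3.5)/6 = 1/3.
Midpoints: 11/3, 4, 13/3, 14/3, 5, 16/3.
h(11/3) = 6, h(4) = 7, h(13/3) = 8, h(14/3) = 9, h(5) = 10, h(16/3) = 11.
Sum = Δt · [h(11/3) + h(4) + h(13/3) + ...].
Sum = 17.

17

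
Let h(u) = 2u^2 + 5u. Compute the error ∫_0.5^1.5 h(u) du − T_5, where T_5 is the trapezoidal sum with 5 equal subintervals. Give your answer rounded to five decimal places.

Exact integral: ∫_0.5^1.5 h(u) du ≈ 7.1666667.
T_5 = 7.18.
Error ≈ 7.1666667 − 7.18 ≈ -0.01333.

-0.01333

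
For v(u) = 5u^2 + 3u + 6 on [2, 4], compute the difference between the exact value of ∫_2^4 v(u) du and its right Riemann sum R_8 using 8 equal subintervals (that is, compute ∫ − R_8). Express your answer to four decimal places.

-8.3542

Exact integral: ∫_2^4 v(u) du ≈ 123.333333.
R_8 = 131.6875.
Error ≈ 123.333333 − 131.6875 ≈ -8.3542.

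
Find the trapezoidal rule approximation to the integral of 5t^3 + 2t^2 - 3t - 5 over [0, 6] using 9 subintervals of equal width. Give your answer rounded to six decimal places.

1700.888889

Δt = (6 − 0)/9 = 2/3.
f(0) = -5, f(2/3) = -125/27, f(4/3) = 173/27, f(2) = 37, f(8/3) = 2593/27, f(10/3) = 5195/27, f(4) = 335, f(14/3) = 14383/27, f(16/3) = 21449/27, f(6) = 1129.
T_9 = (Δt/2)·[f(t_0) + 2f(t_1) + ... + 2f(t_{8}) + f(t_9)].
Sum ≈ 1700.888889.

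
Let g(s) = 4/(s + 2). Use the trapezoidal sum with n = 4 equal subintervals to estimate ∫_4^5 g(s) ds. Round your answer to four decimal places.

Δs = (5 − 4)/4 = 0.25.
g(4) = 2/3, g(4.25) = 0.64, g(4.5) = 8/13, g(4.75) = 16/27, g(5) = 4/7.
T_4 = (Δs/2)·[g(s_0) + 2g(s_1) + 2g(s_2) + 2g(s_3) + g(s_4)].
Sum ≈ 0.6168.

0.6168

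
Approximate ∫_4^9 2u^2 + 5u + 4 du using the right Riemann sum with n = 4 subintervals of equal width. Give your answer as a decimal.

Δu = (9 − 4)/4 = 1.25.
Right endpoints: 5.25, 6.5, 7.75, 9.
f(5.25) = 85.375, f(6.5) = 121, f(7.75) = 162.875, f(9) = 211.
Sum = Δu · [f(5.25) + f(6.5) + f(7.75) + f(9)].
Sum = 725.3125.

725.3125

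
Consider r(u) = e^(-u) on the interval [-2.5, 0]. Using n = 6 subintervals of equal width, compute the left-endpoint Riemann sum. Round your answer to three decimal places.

13.673

Δu = (0 − (-2.5))/6 = 5/12.
Left endpoints: -2.5, -25/12, -5/3, -1.25, -5/6, -5/12.
r(-2.5) ≈ 12.182, r(-25/12) ≈ 8.031, r(-5/3) ≈ 5.294, r(-1.25) ≈ 3.490, r(-5/6) ≈ 2.301, r(-5/12) ≈ 1.517.
Sum = Δu · [r(-2.5) + r(-25/12) + r(-5/3) + ...].
Sum ≈ 13.673.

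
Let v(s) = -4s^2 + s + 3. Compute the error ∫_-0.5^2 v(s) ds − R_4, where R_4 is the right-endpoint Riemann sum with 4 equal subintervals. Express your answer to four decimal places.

Exact integral: ∫_-0.5^2 v(s) ds ≈ -1.458333.
R_4 = -6.015625.
Error ≈ -1.458333 − (-6.015625) ≈ 4.5573.

4.5573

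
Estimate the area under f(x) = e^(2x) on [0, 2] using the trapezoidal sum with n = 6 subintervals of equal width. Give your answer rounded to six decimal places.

Δx = (2 − 0)/6 = 1/3.
f(0) ≈ 1.000000, f(1/3) ≈ 1.947734, f(2/3) ≈ 3.793668, f(1) ≈ 7.389056, f(4/3) ≈ 14.391916, f(5/3) ≈ 28.031625, f(2) ≈ 54.598150.
T_6 = (Δx/2)·[f(x_0) + 2f(x_1) + ... + 2f(x_{5}) + f(x_6)].
Sum ≈ 27.784358.

27.784358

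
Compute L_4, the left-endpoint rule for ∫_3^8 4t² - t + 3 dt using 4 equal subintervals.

Δt = (8 − 3)/4 = 1.25.
Left endpoints: 3, 4.25, 5.5, 6.75.
f(3) = 36, f(4.25) = 71, f(5.5) = 118.5, f(6.75) = 178.5.
Sum = Δt · [f(3) + f(4.25) + f(5.5) + f(6.75)].
Sum = 505.

505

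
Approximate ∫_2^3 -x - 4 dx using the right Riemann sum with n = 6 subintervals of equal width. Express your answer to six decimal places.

Δx = (3 − 2)/6 = 1/6.
Right endpoints: 13/6, 7/3, 2.5, 8/3, 17/6, 3.
f(13/6) = -37/6, f(7/3) = -19/3, f(2.5) = -6.5, f(8/3) = -20/3, f(17/6) = -41/6, f(3) = -7.
Sum = Δx · [f(13/6) + f(7/3) + f(2.5) + ...].
Sum ≈ -6.583333.

-6.583333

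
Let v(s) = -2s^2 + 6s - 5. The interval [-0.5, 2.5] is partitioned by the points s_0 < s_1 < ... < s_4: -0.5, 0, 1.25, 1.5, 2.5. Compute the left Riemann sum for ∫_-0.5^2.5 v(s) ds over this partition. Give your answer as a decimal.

Subinterval widths: 0.5, 1.25, 0.25, 1.
Left endpoints: -0.5, 0, 1.25, 1.5.
v(-0.5) = -8.5, v(0) = -5, v(1.25) = -0.625, v(1.5) = -0.5.
Sum = Σ Δs_i · v(s_i).
Sum = -11.15625.

-11.15625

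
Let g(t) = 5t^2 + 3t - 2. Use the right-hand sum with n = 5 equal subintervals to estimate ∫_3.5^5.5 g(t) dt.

Δt = (5.5 − 3.5)/5 = 0.4.
Right endpoints: 3.9, 4.3, 4.7, 5.1, 5.5.
g(3.9) = 85.75, g(4.3) = 103.35, g(4.7) = 122.55, g(5.1) = 143.35, g(5.5) = 165.75.
Sum = Δt · [g(3.9) + g(4.3) + g(4.7) + g(5.1) + g(5.5)].
Sum = 248.3.

248.3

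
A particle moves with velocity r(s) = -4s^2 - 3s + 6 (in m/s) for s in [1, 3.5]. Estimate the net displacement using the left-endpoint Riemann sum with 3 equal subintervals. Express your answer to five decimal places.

Δs = (3.5 − 1)/3 = 5/6.
Left endpoints: 1, 11/6, 8/3.
r(1) = -1, r(11/6) = -233/18, r(8/3) = -274/9.
Sum = Δs · [r(1) + r(11/6) + r(8/3)].
Sum ≈ -36.99074.

-36.99074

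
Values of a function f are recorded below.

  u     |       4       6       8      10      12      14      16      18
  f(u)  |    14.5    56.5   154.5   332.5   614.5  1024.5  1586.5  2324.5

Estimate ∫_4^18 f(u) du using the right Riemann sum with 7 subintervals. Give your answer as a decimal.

Δu = 2.
Sum = 2·[56.5 + 154.5 + 332.5 + 614.5 + 1024.5 + 1586.5 + 2324.5] = 12187.

12187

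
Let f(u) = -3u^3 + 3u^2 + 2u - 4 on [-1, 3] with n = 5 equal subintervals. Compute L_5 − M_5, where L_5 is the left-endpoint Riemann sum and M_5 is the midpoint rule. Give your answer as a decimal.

L_5 = -21.76.
M_5 = -38.72.
L_5 − M_5 = 16.96.

16.96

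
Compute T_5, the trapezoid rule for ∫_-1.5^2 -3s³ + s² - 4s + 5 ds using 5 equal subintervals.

Δs = (2 − (-1.5))/5 = 0.7.
f(-1.5) = 23.375, f(-0.8) = 10.376, f(-0.1) = 5.413, f(0.6) = 2.312, f(1.3) = -5.101, f(2) = -23.
T_5 = (Δs/2)·[f(s_0) + 2f(s_1) + ... + 2f(s_{4}) + f(s_5)].
Sum = 9.23125.

9.23125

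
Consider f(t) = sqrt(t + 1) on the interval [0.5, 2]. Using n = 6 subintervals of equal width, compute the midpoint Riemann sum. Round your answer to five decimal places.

Δt = (2 − 0.5)/6 = 0.25.
Midpoints: 0.625, 0.875, 1.125, 1.375, 1.625, 1.875.
f(0.625) ≈ 1.27475, f(0.875) ≈ 1.36931, f(1.125) ≈ 1.45774, f(1.375) ≈ 1.54110, f(1.625) ≈ 1.62019, f(1.875) ≈ 1.69558.
Sum = Δt · [f(0.625) + f(0.875) + f(1.125) + ...].
Sum ≈ 2.23967.

2.23967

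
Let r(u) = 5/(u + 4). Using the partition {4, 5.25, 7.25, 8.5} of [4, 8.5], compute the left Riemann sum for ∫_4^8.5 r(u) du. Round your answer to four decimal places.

Subinterval widths: 1.25, 2, 1.25.
Left endpoints: 4, 5.25, 7.25.
r(4) = 0.625, r(5.25) = 20/37, r(7.25) = 4/9.
Sum = Σ Δu_i · r(u_i).
Sum ≈ 2.4179.

2.4179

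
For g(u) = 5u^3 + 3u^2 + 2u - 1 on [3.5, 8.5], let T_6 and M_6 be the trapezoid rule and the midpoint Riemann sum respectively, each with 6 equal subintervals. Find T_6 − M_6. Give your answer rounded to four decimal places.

T_6 ≈ 7017.569444.
M_6 ≈ 6936.840278.
T_6 − M_6 ≈ 80.7292.

80.7292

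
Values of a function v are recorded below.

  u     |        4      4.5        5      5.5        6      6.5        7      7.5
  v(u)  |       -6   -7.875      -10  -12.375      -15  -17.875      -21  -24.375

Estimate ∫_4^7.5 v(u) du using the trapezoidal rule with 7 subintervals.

Δu = 0.5.
T_7 = (0.5/2)·[(-6) + 2·(-7.875) + 2·(-10) + 2·(-12.375) + 2·(-15) + 2·(-17.875) + 2·(-21) + (-24.375)] = -49.65625.

-49.65625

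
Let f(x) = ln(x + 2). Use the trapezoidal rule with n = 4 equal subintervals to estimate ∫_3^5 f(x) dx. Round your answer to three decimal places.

3.573

Δx = (5 − 3)/4 = 0.5.
f(3) ≈ 1.609, f(3.5) ≈ 1.705, f(4) ≈ 1.792, f(4.5) ≈ 1.872, f(5) ≈ 1.946.
T_4 = (Δx/2)·[f(x_0) + 2f(x_1) + 2f(x_2) + 2f(x_3) + f(x_4)].
Sum ≈ 3.573.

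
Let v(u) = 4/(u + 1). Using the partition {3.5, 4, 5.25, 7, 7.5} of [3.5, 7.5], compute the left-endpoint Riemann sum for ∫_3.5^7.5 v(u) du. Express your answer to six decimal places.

2.814444

Subinterval widths: 0.5, 1.25, 1.75, 0.5.
Left endpoints: 3.5, 4, 5.25, 7.
v(3.5) = 8/9, v(4) = 0.8, v(5.25) = 0.64, v(7) = 0.5.
Sum = Σ Δu_i · v(u_i).
Sum ≈ 2.814444.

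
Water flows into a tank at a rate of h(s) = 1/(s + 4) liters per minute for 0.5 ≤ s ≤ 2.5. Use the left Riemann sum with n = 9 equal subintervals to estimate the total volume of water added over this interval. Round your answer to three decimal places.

Δs = (2.5 − 0.5)/9 = 2/9.
Left endpoints: 0.5, 13/18, 17/18, 7/6, 25/18, 29/18, 11/6, 37/18, 41/18.
h(0.5) = 2/9, h(13/18) = 18/85, h(17/18) = 18/89, h(7/6) = 6/31, h(25/18) = 18/97, h(29/18) = 18/101, h(11/6) = 6/35, h(37/18) = 18/109, h(41/18) = 18/113.
Sum = Δs · [h(0.5) + h(13/18) + h(17/18) + ...].
Sum ≈ 0.375.

0.375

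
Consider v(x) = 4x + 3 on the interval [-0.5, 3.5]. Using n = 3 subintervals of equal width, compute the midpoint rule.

36

Δx = (3.5 − (-0.5))/3 = 4/3.
Midpoints: 1/6, 1.5, 17/6.
v(1/6) = 11/3, v(1.5) = 9, v(17/6) = 43/3.
Sum = Δx · [v(1/6) + v(1.5) + v(17/6)].
Sum = 36.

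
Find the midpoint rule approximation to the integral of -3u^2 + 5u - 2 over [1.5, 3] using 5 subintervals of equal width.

Δu = (3 − 1.5)/5 = 0.3.
Midpoints: 1.65, 1.95, 2.25, 2.55, 2.85.
f(1.65) = -1.9175, f(1.95) = -3.6575, f(2.25) = -5.9375, f(2.55) = -8.7575, f(2.85) = -12.1175.
Sum = Δu · [f(1.65) + f(1.95) + f(2.25) + f(2.55) + f(2.85)].
Sum = -9.71625.

-9.71625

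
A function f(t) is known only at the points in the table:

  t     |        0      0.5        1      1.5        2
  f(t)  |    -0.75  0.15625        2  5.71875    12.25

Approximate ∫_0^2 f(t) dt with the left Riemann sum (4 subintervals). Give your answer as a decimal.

3.5625

Δt = 0.5.
Sum = 0.5·[(-0.75) + 0.15625 + 2 + 5.71875] = 3.5625.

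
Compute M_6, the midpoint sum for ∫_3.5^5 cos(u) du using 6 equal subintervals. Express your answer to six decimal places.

Δu = (5 − 3.5)/6 = 0.25.
Midpoints: 3.625, 3.875, 4.125, 4.375, 4.625, 4.875.
f(3.625) ≈ -0.885416, f(3.875) ≈ -0.742898, f(4.125) ≈ -0.554190, f(4.375) ≈ -0.331024, f(4.625) ≈ -0.087278, f(4.875) ≈ 0.161895.
Sum = Δu · [f(3.625) + f(3.875) + f(4.125) + ...].
Sum ≈ -0.609728.

-0.609728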